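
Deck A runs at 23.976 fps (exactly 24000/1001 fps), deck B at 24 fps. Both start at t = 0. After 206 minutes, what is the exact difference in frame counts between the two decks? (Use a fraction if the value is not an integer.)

296640/1001 frames

206 min = 12360 s.
A emits 24000/1001 × 12360 = 296640000/1001 frames; B emits 24 × 12360 = 296640.
Difference = 296640/1001 frames (≈ 296.3437); B is ahead of A.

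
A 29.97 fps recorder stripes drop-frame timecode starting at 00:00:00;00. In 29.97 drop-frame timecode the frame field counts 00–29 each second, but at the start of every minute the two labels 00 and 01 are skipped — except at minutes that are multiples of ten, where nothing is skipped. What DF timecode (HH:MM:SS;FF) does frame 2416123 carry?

Each 10-minute DF block holds 10 × 60 × 30 − 9 × 2 = 17982 frames. 2416123 ÷ 17982 → 134 full blocks, remainder 6535.
Within the partial block the first minute is 1800 frames and each further minute 1798, so 3 further minute boundaries passed. Total skipped labels = 18 × 134 + 2 × 3 = 2418.
Non-drop label index = 2416123 + 2418 = 2418541; at 30 labels/s that is 22:23:38:01, i.e. DF 22:23:38;01.

22:23:38;01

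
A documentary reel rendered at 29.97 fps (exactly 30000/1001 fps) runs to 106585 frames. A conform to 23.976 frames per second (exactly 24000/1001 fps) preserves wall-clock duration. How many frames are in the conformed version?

Target frames = source frames × (target rate / source rate) = 106585 × (24000/1001)/(30000/1001) = 106585 × 4/5 = 85268.

85268 frames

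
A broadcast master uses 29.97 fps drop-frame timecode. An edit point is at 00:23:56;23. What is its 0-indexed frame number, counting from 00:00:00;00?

43061

As if non-drop at 30 labels/s: (0 × 3600 + 23 × 60 + 56) × 30 + 23 = 43103.
Minute boundaries passed: 23; those not divisible by 10: 23 − 2 = 21; dropped labels = 2 × 21 = 42.
Actual frame index = 43103 − 42 = 43061.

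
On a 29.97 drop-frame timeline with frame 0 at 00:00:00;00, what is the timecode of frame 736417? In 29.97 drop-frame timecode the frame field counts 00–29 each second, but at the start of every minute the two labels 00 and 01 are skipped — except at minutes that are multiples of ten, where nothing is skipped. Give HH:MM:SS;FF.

Ten DF minutes hold 17982 frames, so frame 736417 lies in block 40 (frames 719280–737261) with 17137 frames into that block.
The block's first minute is 1800 frames and the rest 1798 each; 17137 frames reaches minute 9, so 40 × 18 + 9 × 2 = 738 labels have been skipped so far.
Adding those back, label number 736417 + 738 = 737155 at 30 labels/s is 24571 s + 25 f = 6 h 49 min 31 s frame 25, i.e. 06:49:31;25.

06:49:31;25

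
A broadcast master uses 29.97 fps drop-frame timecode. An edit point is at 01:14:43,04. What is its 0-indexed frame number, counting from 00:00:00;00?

134360

Complete 10-minute blocks: 7, each 17982 frames → 125874.
Remaining 4 whole minutes in the current block: 1800 + 3 × 1798 = 7194 frames.
Within the current minute: 43 × 30 + 4 − 2 = 1292 (labels ;00/;01 skipped at this minute). Total = 125874 + 7194 + 1292 = 134360.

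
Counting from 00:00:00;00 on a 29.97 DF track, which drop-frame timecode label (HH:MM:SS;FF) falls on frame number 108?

00:00:03;18

Each 10-minute DF block holds 10 × 60 × 30 − 9 × 2 = 17982 frames. 108 ÷ 17982 → 0 full blocks, remainder 108.
Within the partial block the first minute is 1800 frames and each further minute 1798, so 0 further minute boundaries passed. Total skipped labels = 18 × 0 + 2 × 0 = 0.
Non-drop label index = 108 + 0 = 108; at 30 labels/s that is 00:00:03:18, i.e. DF 00:00:03;18.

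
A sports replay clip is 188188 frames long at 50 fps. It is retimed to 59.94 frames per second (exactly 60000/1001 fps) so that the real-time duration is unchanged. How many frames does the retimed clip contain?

Target frames = source frames × (target rate / source rate) = 188188 × (60000/1001)/(50) = 188188 × 1200/1001 = 225600.

225600 frames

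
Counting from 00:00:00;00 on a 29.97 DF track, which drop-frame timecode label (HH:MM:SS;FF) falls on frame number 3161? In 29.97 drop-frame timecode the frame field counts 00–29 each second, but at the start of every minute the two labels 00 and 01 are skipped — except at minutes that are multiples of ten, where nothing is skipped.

00:01:45;13

Ten DF minutes hold 17982 frames, so frame 3161 lies in block 0 (frames 0–17981) with 3161 frames into that block.
The block's first minute is 1800 frames and the rest 1798 each; 3161 frames reaches minute 1, so 0 × 18 + 1 × 2 = 2 labels have been skipped so far.
Adding those back, label number 3161 + 2 = 3163 at 30 labels/s is 105 s + 13 f = 0 h 1 min 45 s frame 13, i.e. 00:01:45;13.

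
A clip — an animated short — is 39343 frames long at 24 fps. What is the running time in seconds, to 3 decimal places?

Running time = 39343 × 1/24 = 39343/24 s ≈ 1639.292 s.

1639.292 seconds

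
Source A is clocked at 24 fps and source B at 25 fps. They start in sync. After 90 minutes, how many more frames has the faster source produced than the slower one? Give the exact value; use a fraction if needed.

90 min = 5400 s.
A emits 24 × 5400 = 129600 frames; B emits 25 × 5400 = 135000.
Difference = 5400 frames; B is ahead of A.

5400 frames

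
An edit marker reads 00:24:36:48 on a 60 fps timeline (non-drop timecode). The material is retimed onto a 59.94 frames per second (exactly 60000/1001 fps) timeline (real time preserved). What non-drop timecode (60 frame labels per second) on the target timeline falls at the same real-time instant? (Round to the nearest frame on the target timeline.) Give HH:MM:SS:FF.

00:24:35:19

Source frame index: (0×3600 + 24×60 + 36) × 60 + 48 = 88608.
Real time: 88608 / (60) = 7384/5 s.
Target frame: (7384/5) × (60000/1001) = 6816000/77 ≈ 88519.481 → 88519.
At 60 labels/s: frame 88519 → 00:24:35:19.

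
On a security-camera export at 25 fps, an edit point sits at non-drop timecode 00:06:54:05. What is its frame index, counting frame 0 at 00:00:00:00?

Total seconds to the label: (0 × 3600 + 6 × 60 + 54) = 414.
Frame index = 414 × 25 + 5 = 10355.

frame 10355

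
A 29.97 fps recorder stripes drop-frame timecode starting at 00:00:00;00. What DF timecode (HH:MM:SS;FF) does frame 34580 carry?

00:19:13;26

Ten DF minutes hold 17982 frames, so frame 34580 lies in block 1 (frames 17982–35963) with 16598 frames into that block.
The block's first minute is 1800 frames and the rest 1798 each; 16598 frames reaches minute 9, so 1 × 18 + 9 × 2 = 36 labels have been skipped so far.
Adding those back, label number 34580 + 36 = 34616 at 30 labels/s is 1153 s + 26 f = 0 h 19 min 13 s frame 26, i.e. 00:19:13;26.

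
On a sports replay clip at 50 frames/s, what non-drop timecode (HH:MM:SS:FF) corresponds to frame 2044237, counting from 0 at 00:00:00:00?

2044237 ÷ 50 = 40884 full seconds, remainder 37 frames.
40884 s = 11 h 21 min 24 s.
Timecode: 11:21:24:37.

11:21:24:37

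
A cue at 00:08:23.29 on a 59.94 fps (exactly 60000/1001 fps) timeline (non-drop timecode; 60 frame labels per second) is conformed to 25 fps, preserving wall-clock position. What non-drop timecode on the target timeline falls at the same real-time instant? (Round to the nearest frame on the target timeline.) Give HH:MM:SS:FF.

Source frame index: (0×3600 + 8×60 + 23) × 60 + 29 = 30209.
Real time: 30209 / (60000/1001) = 30239209/60000 s.
Target frame: (30239209/60000) × (25) = 30239209/2400 ≈ 12599.670 → 12600.
At 25 labels/s: frame 12600 → 00:08:24:00.

00:08:24:00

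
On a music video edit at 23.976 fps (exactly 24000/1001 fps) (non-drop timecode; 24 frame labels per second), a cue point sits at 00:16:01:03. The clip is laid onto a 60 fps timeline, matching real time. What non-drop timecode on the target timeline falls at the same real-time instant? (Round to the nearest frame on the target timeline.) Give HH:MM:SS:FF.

Source frame index: (0×3600 + 16×60 + 1) × 24 + 3 = 23067.
Real time: 23067 / (24000/1001) = 7696689/8000 s.
Target frame: (7696689/8000) × (60) = 23090067/400 ≈ 57725.168 → 57725.
At 60 labels/s: frame 57725 → 00:16:02:05.

00:16:02:05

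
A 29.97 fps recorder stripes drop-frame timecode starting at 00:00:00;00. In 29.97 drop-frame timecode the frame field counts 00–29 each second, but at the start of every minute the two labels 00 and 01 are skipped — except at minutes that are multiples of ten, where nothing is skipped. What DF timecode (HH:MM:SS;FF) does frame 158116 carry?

Each 10-minute DF block holds 10 × 60 × 30 − 9 × 2 = 17982 frames. 158116 ÷ 17982 → 8 full blocks, remainder 14260.
Within the partial block the first minute is 1800 frames and each further minute 1798, so 7 further minute boundaries passed. Total skipped labels = 18 × 8 + 2 × 7 = 158.
Non-drop label index = 158116 + 158 = 158274; at 30 labels/s that is 01:27:55:24, i.e. DF 01:27:55;24.

01:27:55;24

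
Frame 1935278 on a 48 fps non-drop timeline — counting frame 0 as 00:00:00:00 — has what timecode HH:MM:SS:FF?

1935278 ÷ 48 = 40318 full seconds, remainder 14 frames.
40318 s = 11 h 11 min 58 s.
Timecode: 11:11:58:14.

11:11:58:14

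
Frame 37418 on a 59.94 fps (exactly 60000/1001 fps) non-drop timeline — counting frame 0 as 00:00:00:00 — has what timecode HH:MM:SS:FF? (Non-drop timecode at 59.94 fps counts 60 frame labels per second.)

00:10:23:38

37418 ÷ 60 = 623 full seconds, remainder 38 frames.
623 s = 0 h 10 min 23 s.
Timecode: 00:10:23:38.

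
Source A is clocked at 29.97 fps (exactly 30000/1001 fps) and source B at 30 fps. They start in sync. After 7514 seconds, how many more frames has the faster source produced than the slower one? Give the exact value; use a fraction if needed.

17340/77 frames

A emits 30000/1001 × 7514 = 17340000/77 frames; B emits 30 × 7514 = 225420.
Difference = 17340/77 frames (≈ 225.1948); B is ahead of A.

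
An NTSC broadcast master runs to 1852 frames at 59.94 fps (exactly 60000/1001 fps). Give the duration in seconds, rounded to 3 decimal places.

30.898 seconds

Running time = 1852 × 1001/60000 = 463463/15000 s ≈ 30.898 s.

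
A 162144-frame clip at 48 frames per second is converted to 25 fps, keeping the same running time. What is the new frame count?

84450 frames

Target frames = source frames × (target rate / source rate) = 162144 × (25)/(48) = 162144 × 25/48 = 84450.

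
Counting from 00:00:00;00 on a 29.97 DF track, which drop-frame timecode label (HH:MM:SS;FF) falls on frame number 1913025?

17:43:51;09

Each 10-minute DF block holds 10 × 60 × 30 − 9 × 2 = 17982 frames. 1913025 ÷ 17982 → 106 full blocks, remainder 6933.
Within the partial block the first minute is 1800 frames and each further minute 1798, so 3 further minute boundaries passed. Total skipped labels = 18 × 106 + 2 × 3 = 1914.
Non-drop label index = 1913025 + 1914 = 1914939; at 30 labels/s that is 17:43:51:09, i.e. DF 17:43:51;09.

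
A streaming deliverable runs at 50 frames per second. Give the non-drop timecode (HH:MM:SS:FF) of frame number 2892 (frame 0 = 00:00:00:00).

00:00:57:42

2892 ÷ 50 = 57 full seconds, remainder 42 frames.
57 s = 0 h 0 min 57 s.
Timecode: 00:00:57:42.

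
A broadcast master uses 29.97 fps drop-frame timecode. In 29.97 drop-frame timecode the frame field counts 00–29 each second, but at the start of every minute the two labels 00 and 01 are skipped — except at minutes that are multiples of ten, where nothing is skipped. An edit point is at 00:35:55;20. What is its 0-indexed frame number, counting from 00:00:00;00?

64606

As if non-drop at 30 labels/s: (0 × 3600 + 35 × 60 + 55) × 30 + 20 = 64670.
Minute boundaries passed: 35; those not divisible by 10: 35 − 3 = 32; dropped labels = 2 × 32 = 64.
Actual frame index = 64670 − 64 = 64606.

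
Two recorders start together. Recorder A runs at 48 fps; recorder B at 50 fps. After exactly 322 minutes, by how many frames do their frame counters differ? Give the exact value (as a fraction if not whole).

322 min = 19320 s.
A emits 48 × 19320 = 927360 frames; B emits 50 × 19320 = 966000.
Difference = 38640 frames; B is ahead of A.

38640 frames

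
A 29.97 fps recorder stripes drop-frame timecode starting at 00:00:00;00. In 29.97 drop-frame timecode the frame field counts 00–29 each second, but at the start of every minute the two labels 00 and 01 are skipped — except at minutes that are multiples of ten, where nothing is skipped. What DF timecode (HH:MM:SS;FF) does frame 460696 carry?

Ten DF minutes hold 17982 frames, so frame 460696 lies in block 25 (frames 449550–467531) with 11146 frames into that block.
The block's first minute is 1800 frames and the rest 1798 each; 11146 frames reaches minute 6, so 25 × 18 + 6 × 2 = 462 labels have been skipped so far.
Adding those back, label number 460696 + 462 = 461158 at 30 labels/s is 15371 s + 28 f = 4 h 16 min 11 s frame 28, i.e. 04:16:11;28.

04:16:11;28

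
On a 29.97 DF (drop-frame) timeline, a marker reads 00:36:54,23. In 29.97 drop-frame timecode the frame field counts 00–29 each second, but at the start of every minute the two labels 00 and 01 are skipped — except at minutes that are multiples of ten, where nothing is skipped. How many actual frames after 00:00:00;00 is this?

As if non-drop at 30 labels/s: (0 × 3600 + 36 × 60 + 54) × 30 + 23 = 66443.
Minute boundaries passed: 36; those not divisible by 10: 36 − 3 = 33; dropped labels = 2 × 33 = 66.
Actual frame index = 66443 − 66 = 66377.

66377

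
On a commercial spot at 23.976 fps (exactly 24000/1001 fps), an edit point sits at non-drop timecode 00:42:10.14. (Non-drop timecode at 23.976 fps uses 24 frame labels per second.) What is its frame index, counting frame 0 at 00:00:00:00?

60734

Total seconds to the label: (0 × 3600 + 42 × 60 + 10) = 2530.
Frame index = 2530 × 24 + 14 = 60734.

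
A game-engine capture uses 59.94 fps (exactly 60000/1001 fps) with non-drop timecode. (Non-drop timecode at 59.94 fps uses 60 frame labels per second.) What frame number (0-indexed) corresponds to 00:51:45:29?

frame 186329

Total seconds to the label: (0 × 3600 + 51 × 60 + 45) = 3105.
Frame index = 3105 × 60 + 29 = 186329.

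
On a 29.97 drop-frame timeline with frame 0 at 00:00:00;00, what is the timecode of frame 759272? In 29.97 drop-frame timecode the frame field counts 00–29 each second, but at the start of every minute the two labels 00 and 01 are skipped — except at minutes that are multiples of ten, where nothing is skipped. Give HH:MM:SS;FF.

07:02:14;12

Each 10-minute DF block holds 10 × 60 × 30 − 9 × 2 = 17982 frames. 759272 ÷ 17982 → 42 full blocks, remainder 4028.
Within the partial block the first minute is 1800 frames and each further minute 1798, so 2 further minute boundaries passed. Total skipped labels = 18 × 42 + 2 × 2 = 760.
Non-drop label index = 759272 + 760 = 760032; at 30 labels/s that is 07:02:14:12, i.e. DF 07:02:14;12.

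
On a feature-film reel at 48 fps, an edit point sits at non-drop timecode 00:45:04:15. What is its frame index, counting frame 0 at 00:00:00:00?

129807

Total seconds to the label: (0 × 3600 + 45 × 60 + 4) = 2704.
Frame index = 2704 × 48 + 15 = 129807.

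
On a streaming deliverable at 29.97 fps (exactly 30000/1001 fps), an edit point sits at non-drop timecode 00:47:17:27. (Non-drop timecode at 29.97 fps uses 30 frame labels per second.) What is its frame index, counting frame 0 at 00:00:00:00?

Total seconds to the label: (0 × 3600 + 47 × 60 + 17) = 2837.
Frame index = 2837 × 30 + 27 = 85137.

frame 85137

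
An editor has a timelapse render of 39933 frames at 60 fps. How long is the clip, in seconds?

665.55 seconds

Running time = 39933 / (60) = 665.55 s.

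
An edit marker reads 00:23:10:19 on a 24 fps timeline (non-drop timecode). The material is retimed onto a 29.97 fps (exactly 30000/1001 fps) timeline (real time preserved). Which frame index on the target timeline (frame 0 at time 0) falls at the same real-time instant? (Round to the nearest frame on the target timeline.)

frame 41682

Source frame index: (0×3600 + 23×60 + 10) × 24 + 19 = 33379.
Real time: 33379 / (24) = 33379/24 s.
Target frame: (33379/24) × (30000/1001) = 41723750/1001 ≈ 41682.068 → 41682.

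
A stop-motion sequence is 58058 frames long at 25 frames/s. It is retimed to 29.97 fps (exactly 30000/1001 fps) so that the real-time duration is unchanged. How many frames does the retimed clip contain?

Target frames = source frames × (target rate / source rate) = 58058 × (30000/1001)/(25) = 58058 × 1200/1001 = 69600.

69600 frames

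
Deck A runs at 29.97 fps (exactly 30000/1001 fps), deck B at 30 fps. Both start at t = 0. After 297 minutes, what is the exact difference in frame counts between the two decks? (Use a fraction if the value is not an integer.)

48600/91 frames

297 min = 17820 s.
A emits 30000/1001 × 17820 = 48600000/91 frames; B emits 30 × 17820 = 534600.
Difference = 48600/91 frames (≈ 534.0659); B is ahead of A.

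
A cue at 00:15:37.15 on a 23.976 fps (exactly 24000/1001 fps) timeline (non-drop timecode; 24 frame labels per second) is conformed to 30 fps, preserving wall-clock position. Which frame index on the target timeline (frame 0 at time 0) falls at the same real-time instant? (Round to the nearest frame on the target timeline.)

Source frame index: (0×3600 + 15×60 + 37) × 24 + 15 = 22503.
Real time: 22503 / (24000/1001) = 7508501/8000 s.
Target frame: (7508501/8000) × (30) = 22525503/800 ≈ 28156.879 → 28157.

frame 28157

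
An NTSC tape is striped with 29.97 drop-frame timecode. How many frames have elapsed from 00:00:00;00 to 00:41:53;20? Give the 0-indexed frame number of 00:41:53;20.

Complete 10-minute blocks: 4, each 17982 frames → 71928.
Remaining 1 whole minute in the current block: 1800 + 0 × 1798 = 1800 frames.
Within the current minute: 53 × 30 + 20 − 2 = 1608 (labels ;00/;01 skipped at this minute). Total = 71928 + 1800 + 1608 = 75336.

75336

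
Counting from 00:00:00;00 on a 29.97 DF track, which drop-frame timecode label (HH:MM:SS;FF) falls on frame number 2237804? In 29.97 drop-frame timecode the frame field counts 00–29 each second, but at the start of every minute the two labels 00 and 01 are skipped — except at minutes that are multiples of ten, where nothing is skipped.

Each 10-minute DF block holds 10 × 60 × 30 − 9 × 2 = 17982 frames. 2237804 ÷ 17982 → 124 full blocks, remainder 8036.
Within the partial block the first minute is 1800 frames and each further minute 1798, so 4 further minute boundaries passed. Total skipped labels = 18 × 124 + 2 × 4 = 2240.
Non-drop label index = 2237804 + 2240 = 2240044; at 30 labels/s that is 20:44:28:04, i.e. DF 20:44:28;04.

20:44:28;04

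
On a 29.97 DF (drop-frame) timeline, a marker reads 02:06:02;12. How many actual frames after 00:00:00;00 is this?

226644

Complete 10-minute blocks: 12, each 17982 frames → 215784.
Remaining 6 whole minutes in the current block: 1800 + 5 × 1798 = 10790 frames.
Within the current minute: 2 × 30 + 12 − 2 = 70 (labels ;00/;01 skipped at this minute). Total = 215784 + 10790 + 70 = 226644.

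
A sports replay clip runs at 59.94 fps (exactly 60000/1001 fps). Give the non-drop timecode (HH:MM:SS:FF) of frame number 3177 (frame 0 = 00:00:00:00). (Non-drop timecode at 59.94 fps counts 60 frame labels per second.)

3177 ÷ 60 = 52 full seconds, remainder 57 frames.
52 s = 0 h 0 min 52 s.
Timecode: 00:00:52:57.

00:00:52:57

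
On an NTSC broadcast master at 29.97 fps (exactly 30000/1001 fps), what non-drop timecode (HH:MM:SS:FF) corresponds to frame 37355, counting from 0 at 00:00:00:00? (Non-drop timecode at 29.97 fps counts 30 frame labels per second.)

00:20:45:05

37355 ÷ 30 = 1245 full seconds, remainder 5 frames.
1245 s = 0 h 20 min 45 s.
Timecode: 00:20:45:05.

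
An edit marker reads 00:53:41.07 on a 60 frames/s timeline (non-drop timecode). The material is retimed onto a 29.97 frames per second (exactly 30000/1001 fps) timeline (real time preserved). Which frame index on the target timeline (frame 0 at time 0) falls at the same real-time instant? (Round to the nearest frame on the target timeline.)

frame 96537

Source frame index: (0×3600 + 53×60 + 41) × 60 + 7 = 193267.
Real time: 193267 / (60) = 193267/60 s.
Target frame: (193267/60) × (30000/1001) = 96633500/1001 ≈ 96536.963 → 96537.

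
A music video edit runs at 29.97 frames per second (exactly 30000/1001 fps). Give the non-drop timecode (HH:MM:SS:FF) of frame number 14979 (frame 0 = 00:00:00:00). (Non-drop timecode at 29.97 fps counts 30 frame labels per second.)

00:08:19:09

14979 ÷ 30 = 499 full seconds, remainder 9 frames.
499 s = 0 h 8 min 19 s.
Timecode: 00:08:19:09.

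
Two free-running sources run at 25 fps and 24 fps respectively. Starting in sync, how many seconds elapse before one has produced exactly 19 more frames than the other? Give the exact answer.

19 seconds

The gap grows by |24 − 25| = 1 frame per second.
Time for a 19-frame gap: 19 ÷ (1) = 19 s.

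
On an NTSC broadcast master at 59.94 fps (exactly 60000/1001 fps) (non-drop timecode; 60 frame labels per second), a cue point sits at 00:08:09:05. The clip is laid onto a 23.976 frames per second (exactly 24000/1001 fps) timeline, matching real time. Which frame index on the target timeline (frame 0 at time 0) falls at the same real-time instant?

frame 11738

Source frame index: (0×3600 + 8×60 + 9) × 60 + 5 = 29345.
Real time: 29345 / (60000/1001) = 5874869/12000 s.
Target frame: (5874869/12000) × (24000/1001) = 11738.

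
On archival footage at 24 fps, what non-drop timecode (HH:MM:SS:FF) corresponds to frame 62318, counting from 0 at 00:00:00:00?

62318 ÷ 24 = 2596 full seconds, remainder 14 frames.
2596 s = 0 h 43 min 16 s.
Timecode: 00:43:16:14.

00:43:16:14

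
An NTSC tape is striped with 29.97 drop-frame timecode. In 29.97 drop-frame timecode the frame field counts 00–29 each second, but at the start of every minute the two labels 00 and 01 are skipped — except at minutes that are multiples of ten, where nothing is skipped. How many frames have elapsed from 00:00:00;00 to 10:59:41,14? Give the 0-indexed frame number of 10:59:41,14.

Complete 10-minute blocks: 65, each 17982 frames → 1168830.
Remaining 9 whole minutes in the current block: 1800 + 8 × 1798 = 16184 frames.
Within the current minute: 41 × 30 + 14 − 2 = 1242 (labels ;00/;01 skipped at this minute). Total = 1168830 + 16184 + 1242 = 1186256.

1186256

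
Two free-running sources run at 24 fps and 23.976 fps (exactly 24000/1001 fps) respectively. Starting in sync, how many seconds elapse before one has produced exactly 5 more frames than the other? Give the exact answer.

The gap grows by |24000/1001 − 24| = 24/1001 frames per second.
Time for a 5-frame gap: 5 ÷ (24/1001) = 5005/24 s.

5005/24 seconds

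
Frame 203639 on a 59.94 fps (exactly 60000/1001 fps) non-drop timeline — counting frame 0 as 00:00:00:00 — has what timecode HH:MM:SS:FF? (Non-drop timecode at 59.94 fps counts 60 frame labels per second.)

00:56:33:59

203639 ÷ 60 = 3393 full seconds, remainder 59 frames.
3393 s = 0 h 56 min 33 s.
Timecode: 00:56:33:59.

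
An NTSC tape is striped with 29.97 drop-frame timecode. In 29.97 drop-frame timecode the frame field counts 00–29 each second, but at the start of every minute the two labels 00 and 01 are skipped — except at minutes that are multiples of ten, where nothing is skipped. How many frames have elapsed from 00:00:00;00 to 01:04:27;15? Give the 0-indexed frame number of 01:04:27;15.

Complete 10-minute blocks: 6, each 17982 frames → 107892.
Remaining 4 whole minutes in the current block: 1800 + 3 × 1798 = 7194 frames.
Within the current minute: 27 × 30 + 15 − 2 = 823 (labels ;00/;01 skipped at this minute). Total = 107892 + 7194 + 823 = 115909.

115909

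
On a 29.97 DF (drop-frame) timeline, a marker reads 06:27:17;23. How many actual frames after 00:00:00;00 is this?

As if non-drop at 30 labels/s: (6 × 3600 + 27 × 60 + 17) × 30 + 23 = 697133.
Minute boundaries passed: 387; those not divisible by 10: 387 − 38 = 349; dropped labels = 2 × 349 = 698.
Actual frame index = 697133 − 698 = 696435.

696435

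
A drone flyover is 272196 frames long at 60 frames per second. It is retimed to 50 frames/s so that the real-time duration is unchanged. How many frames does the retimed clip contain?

Target frames = source frames × (target rate / source rate) = 272196 × (50)/(60) = 272196 × 5/6 = 226830.

226830 frames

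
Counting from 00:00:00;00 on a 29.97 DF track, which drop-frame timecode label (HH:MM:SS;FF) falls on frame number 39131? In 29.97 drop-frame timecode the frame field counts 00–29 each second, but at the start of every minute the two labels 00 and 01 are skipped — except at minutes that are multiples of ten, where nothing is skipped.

00:21:45;19

Each 10-minute DF block holds 10 × 60 × 30 − 9 × 2 = 17982 frames. 39131 ÷ 17982 → 2 full blocks, remainder 3167.
Within the partial block the first minute is 1800 frames and each further minute 1798, so 1 further minute boundary passed. Total skipped labels = 18 × 2 + 2 × 1 = 38.
Non-drop label index = 39131 + 38 = 39169; at 30 labels/s that is 00:21:45:19, i.e. DF 00:21:45;19.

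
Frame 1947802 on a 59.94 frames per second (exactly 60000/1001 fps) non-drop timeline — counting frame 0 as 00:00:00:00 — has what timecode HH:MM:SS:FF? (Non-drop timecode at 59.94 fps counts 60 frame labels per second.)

09:01:03:22

1947802 ÷ 60 = 32463 full seconds, remainder 22 frames.
32463 s = 9 h 1 min 3 s.
Timecode: 09:01:03:22.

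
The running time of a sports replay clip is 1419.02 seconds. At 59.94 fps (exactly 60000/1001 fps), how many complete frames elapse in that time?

Frames = 1419.02 × 60000/1001 = 85141200/1001 ≈ 85056.1439.
Complete frames: 85056.

85056 frames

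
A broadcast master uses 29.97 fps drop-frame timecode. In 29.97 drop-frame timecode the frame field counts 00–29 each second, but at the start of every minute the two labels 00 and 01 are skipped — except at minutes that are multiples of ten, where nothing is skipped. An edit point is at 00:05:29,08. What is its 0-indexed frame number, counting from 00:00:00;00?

Complete 10-minute blocks: 0, each 17982 frames → 0.
Remaining 5 whole minutes in the current block: 1800 + 4 × 1798 = 8992 frames.
Within the current minute: 29 × 30 + 8 − 2 = 876 (labels ;00/;01 skipped at this minute). Total = 0 + 8992 + 876 = 9868.

9868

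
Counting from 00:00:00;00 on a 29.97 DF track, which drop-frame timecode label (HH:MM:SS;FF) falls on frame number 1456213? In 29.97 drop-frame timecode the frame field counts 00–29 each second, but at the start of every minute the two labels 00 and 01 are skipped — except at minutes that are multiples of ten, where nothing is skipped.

Each 10-minute DF block holds 10 × 60 × 30 − 9 × 2 = 17982 frames. 1456213 ÷ 17982 → 80 full blocks, remainder 17653.
Within the partial block the first minute is 1800 frames and each further minute 1798, so 9 further minute boundaries passed. Total skipped labels = 18 × 80 + 2 × 9 = 1458.
Non-drop label index = 1456213 + 1458 = 1457671; at 30 labels/s that is 13:29:49:01, i.e. DF 13:29:49;01.

13:29:49;01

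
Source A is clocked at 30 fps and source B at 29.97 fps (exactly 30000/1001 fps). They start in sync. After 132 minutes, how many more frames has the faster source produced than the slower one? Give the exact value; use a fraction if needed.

21600/91 frames

132 min = 7920 s.
A emits 30 × 7920 = 237600 frames; B emits 30000/1001 × 7920 = 21600000/91.
Difference = 21600/91 frames (≈ 237.3626); B is behind A.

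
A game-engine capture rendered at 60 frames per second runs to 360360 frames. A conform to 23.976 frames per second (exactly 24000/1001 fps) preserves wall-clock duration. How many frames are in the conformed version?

Target frames = source frames × (target rate / source rate) = 360360 × (24000/1001)/(60) = 360360 × 400/1001 = 144000.

144000 frames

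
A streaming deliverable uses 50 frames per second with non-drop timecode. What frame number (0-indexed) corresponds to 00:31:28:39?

94439

Total seconds to the label: (0 × 3600 + 31 × 60 + 28) = 1888.
Frame index = 1888 × 50 + 39 = 94439.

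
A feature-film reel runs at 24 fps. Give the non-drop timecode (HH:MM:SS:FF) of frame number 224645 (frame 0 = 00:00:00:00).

02:36:00:05

224645 ÷ 24 = 9360 full seconds, remainder 5 frames.
9360 s = 2 h 36 min 0 s.
Timecode: 02:36:00:05.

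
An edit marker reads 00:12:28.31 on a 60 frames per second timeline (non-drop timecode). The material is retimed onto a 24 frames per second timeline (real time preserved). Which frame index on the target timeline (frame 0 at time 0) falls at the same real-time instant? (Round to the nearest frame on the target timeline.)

Source frame index: (0×3600 + 12×60 + 28) × 60 + 31 = 44911.
Real time: 44911 / (60) = 44911/60 s.
Target frame: (44911/60) × (24) = 89822/5 ≈ 17964.400 → 17964.

frame 17964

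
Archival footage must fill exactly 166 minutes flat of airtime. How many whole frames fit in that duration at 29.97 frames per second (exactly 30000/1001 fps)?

166 min = 9960 s.
Frames = 9960 × 30000/1001 = 298800000/1001 ≈ 298501.4985.
Complete frames: 298501.

298501 frames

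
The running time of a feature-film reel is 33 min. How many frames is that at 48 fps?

33 min = 1980 s.
Frames = 1980 × 48 = 95040.

95040 frames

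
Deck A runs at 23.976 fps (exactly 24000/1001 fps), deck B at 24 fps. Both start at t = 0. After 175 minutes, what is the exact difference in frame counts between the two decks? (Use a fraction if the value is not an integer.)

36000/143 frames

175 min = 10500 s.
A emits 24000/1001 × 10500 = 36000000/143 frames; B emits 24 × 10500 = 252000.
Difference = 36000/143 frames (≈ 251.7483); B is ahead of A.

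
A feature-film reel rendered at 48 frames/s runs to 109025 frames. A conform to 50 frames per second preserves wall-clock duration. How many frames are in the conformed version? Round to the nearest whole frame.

Frames at target rate = 109025 × (50) / (48) = 2725625/24 ≈ 113567.708.
Nearest whole frame: 113568.

113568 frames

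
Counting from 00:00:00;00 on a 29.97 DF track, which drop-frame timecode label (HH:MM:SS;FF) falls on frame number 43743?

Ten DF minutes hold 17982 frames, so frame 43743 lies in block 2 (frames 35964–53945) with 7779 frames into that block.
The block's first minute is 1800 frames and the rest 1798 each; 7779 frames reaches minute 4, so 2 × 18 + 4 × 2 = 44 labels have been skipped so far.
Adding those back, label number 43743 + 44 = 43787 at 30 labels/s is 1459 s + 17 f = 0 h 24 min 19 s frame 17, i.e. 00:24:19;17.

00:24:19;17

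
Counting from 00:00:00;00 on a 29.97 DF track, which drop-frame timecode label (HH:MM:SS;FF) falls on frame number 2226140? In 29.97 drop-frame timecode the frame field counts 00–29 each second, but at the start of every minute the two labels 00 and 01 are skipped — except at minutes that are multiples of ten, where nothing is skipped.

20:37:58;28

Each 10-minute DF block holds 10 × 60 × 30 − 9 × 2 = 17982 frames. 2226140 ÷ 17982 → 123 full blocks, remainder 14354.
Within the partial block the first minute is 1800 frames and each further minute 1798, so 7 further minute boundaries passed. Total skipped labels = 18 × 123 + 2 × 7 = 2228.
Non-drop label index = 2226140 + 2228 = 2228368; at 30 labels/s that is 20:37:58:28, i.e. DF 20:37:58;28.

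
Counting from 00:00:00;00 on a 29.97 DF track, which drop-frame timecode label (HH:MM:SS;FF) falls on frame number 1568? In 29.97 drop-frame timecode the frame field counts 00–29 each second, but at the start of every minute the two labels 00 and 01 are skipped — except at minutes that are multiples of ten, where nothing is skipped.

Ten DF minutes hold 17982 frames, so frame 1568 lies in block 0 (frames 0–17981) with 1568 frames into that block.
The block's first minute is 1800 frames and the rest 1798 each; 1568 frames reaches minute 0, so 0 × 18 + 0 × 2 = 0 labels have been skipped so far.
Adding those back, label number 1568 + 0 = 1568 at 30 labels/s is 52 s + 8 f = 0 h 0 min 52 s frame 8, i.e. 00:00:52;08.

00:00:52;08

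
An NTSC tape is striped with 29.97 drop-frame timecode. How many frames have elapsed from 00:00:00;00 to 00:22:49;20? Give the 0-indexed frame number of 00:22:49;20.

41050

Complete 10-minute blocks: 2, each 17982 frames → 35964.
Remaining 2 whole minutes in the current block: 1800 + 1 × 1798 = 3598 frames.
Within the current minute: 49 × 30 + 20 − 2 = 1488 (labels ;00/;01 skipped at this minute). Total = 35964 + 3598 + 1488 = 41050.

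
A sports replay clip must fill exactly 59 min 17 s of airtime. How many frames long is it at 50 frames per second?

177850 frames

59 min 17 s = 3557 s.
Frames = 3557 × 50 = 177850.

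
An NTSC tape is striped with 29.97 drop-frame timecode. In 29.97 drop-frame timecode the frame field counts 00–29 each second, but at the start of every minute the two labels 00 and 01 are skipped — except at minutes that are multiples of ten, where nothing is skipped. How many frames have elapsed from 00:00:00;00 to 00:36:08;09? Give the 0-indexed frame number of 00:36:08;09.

As if non-drop at 30 labels/s: (0 × 3600 + 36 × 60 + 8) × 30 + 9 = 65049.
Minute boundaries passed: 36; those not divisible by 10: 36 − 3 = 33; dropped labels = 2 × 33 = 66.
Actual frame index = 65049 − 66 = 64983.

64983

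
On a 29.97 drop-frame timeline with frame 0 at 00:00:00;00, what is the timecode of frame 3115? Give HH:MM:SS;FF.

Each 10-minute DF block holds 10 × 60 × 30 − 9 × 2 = 17982 frames. 3115 ÷ 17982 → 0 full blocks, remainder 3115.
Within the partial block the first minute is 1800 frames and each further minute 1798, so 1 further minute boundary passed. Total skipped labels = 18 × 0 + 2 × 1 = 2.
Non-drop label index = 3115 + 2 = 3117; at 30 labels/s that is 00:01:43:27, i.e. DF 00:01:43;27.

00:01:43;27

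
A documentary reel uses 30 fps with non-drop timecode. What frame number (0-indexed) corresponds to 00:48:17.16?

frame 86926

Total seconds to the label: (0 × 3600 + 48 × 60 + 17) = 2897.
Frame index = 2897 × 30 + 16 = 86926.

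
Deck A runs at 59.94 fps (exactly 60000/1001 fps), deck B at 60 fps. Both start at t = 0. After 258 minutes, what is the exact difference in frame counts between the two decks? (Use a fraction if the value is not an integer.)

258 min = 15480 s.
A emits 60000/1001 × 15480 = 928800000/1001 frames; B emits 60 × 15480 = 928800.
Difference = 928800/1001 frames (≈ 927.8721); B is ahead of A.

928800/1001 frames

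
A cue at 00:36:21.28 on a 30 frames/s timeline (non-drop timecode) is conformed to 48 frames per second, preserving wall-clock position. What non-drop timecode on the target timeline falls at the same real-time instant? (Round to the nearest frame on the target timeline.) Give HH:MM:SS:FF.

Source frame index: (0×3600 + 36×60 + 21) × 30 + 28 = 65458.
Real time: 65458 / (30) = 32729/15 s.
Target frame: (32729/15) × (48) = 523664/5 ≈ 104732.800 → 104733.
At 48 labels/s: frame 104733 → 00:36:21:45.

00:36:21:45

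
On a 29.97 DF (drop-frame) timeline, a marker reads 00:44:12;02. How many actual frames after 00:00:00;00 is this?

79482

Complete 10-minute blocks: 4, each 17982 frames → 71928.
Remaining 4 whole minutes in the current block: 1800 + 3 × 1798 = 7194 frames.
Within the current minute: 12 × 30 + 2 − 2 = 360 (labels ;00/;01 skipped at this minute). Total = 71928 + 7194 + 360 = 79482.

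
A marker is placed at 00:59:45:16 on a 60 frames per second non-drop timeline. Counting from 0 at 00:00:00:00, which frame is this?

215116

Total seconds to the label: (0 × 3600 + 59 × 60 + 45) = 3585.
Frame index = 3585 × 60 + 16 = 215116.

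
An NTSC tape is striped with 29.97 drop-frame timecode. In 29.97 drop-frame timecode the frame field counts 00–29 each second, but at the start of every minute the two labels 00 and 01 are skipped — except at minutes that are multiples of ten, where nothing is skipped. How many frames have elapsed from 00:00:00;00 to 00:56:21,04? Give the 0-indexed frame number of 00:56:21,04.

Complete 10-minute blocks: 5, each 17982 frames → 89910.
Remaining 6 whole minutes in the current block: 1800 + 5 × 1798 = 10790 frames.
Within the current minute: 21 × 30 + 4 − 2 = 632 (labels ;00/;01 skipped at this minute). Total = 89910 + 10790 + 632 = 101332.

101332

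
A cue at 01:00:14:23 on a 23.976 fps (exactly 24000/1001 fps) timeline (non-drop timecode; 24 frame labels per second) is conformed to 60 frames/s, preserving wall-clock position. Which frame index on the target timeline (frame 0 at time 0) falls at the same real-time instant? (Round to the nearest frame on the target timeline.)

frame 217114

Source frame index: (1×3600 + 0×60 + 14) × 24 + 23 = 86759.
Real time: 86759 / (24000/1001) = 86845759/24000 s.
Target frame: (86845759/24000) × (60) = 86845759/400 ≈ 217114.397 → 217114.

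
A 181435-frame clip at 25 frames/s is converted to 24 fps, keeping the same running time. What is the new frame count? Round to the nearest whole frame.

Frames at target rate = 181435 × (24) / (25) = 870888/5 ≈ 174177.600.
Nearest whole frame: 174178.

174178 frames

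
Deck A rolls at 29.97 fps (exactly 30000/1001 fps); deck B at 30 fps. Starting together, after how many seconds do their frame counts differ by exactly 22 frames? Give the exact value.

11011/15 seconds

The gap grows by |30 − 30000/1001| = 30/1001 frames per second.
Time for a 22-frame gap: 22 ÷ (30/1001) = 11011/15 s.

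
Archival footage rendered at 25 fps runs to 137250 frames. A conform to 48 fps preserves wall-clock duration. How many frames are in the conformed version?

263520 frames

Target frames = source frames × (target rate / source rate) = 137250 × (48)/(25) = 137250 × 48/25 = 263520.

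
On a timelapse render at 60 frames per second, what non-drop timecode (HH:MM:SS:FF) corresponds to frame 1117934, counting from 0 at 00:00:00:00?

1117934 ÷ 60 = 18632 full seconds, remainder 14 frames.
18632 s = 5 h 10 min 32 s.
Timecode: 05:10:32:14.

05:10:32:14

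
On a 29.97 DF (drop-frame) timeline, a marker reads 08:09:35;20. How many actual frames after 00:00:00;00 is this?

Complete 10-minute blocks: 48, each 17982 frames → 863136.
Remaining 9 whole minutes in the current block: 1800 + 8 × 1798 = 16184 frames.
Within the current minute: 35 × 30 + 20 − 2 = 1068 (labels ;00/;01 skipped at this minute). Total = 863136 + 16184 + 1068 = 880388.

880388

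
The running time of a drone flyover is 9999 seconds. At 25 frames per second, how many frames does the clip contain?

249975 frames

Frames = 9999 × 25 = 249975.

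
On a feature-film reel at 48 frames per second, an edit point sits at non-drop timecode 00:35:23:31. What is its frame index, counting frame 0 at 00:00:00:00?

frame 101935

Total seconds to the label: (0 × 3600 + 35 × 60 + 23) = 2123.
Frame index = 2123 × 48 + 31 = 101935.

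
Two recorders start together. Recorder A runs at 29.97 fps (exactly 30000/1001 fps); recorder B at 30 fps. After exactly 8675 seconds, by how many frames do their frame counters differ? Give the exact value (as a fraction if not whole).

A emits 30000/1001 × 8675 = 260250000/1001 frames; B emits 30 × 8675 = 260250.
Difference = 260250/1001 frames (≈ 259.9900); B is ahead of A.

260250/1001 frames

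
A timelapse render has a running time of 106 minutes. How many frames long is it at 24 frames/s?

152640 frames

106 min = 6360 s.
Frames = 6360 × 24 = 152640.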